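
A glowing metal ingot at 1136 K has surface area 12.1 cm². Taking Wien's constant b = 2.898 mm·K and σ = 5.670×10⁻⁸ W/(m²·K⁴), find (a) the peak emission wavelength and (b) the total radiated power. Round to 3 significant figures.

λ_max ≈ 2.55 μm; P ≈ 114 W

(a) λ_max = b/T = 2.898×10⁻³/1136 = 2.551×10⁻⁶ m = 2.55 μm.
Area A = 12.1 cm² = 1.21×10⁻³ m².
(b) P = σAT⁴ = 5.670×10⁻⁸×1.21×10⁻³×(1136)⁴ = 114 W.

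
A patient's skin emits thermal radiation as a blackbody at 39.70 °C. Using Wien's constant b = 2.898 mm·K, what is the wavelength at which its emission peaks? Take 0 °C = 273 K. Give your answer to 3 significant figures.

λ_max ≈ 9.27 μm

T = 39.70 °C + 273 = 312.70 K.
Wien's displacement law: λ_max = b/T = (2.898×10⁻³ m·K)/(312.70 K) = 9.268×10⁻⁶ m.
That is 9.27 μm, in the infrared range.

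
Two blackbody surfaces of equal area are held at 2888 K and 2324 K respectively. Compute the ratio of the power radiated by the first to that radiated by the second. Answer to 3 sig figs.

P₁/P₂ ≈ 2.38

With equal areas, P₁/P₂ = (T₁/T₂)⁴ = (2888/2324)⁴ = 2.38.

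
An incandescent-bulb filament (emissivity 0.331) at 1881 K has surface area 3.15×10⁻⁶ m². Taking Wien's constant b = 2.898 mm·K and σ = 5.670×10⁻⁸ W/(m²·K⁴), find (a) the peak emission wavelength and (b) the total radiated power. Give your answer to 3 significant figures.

λ_max ≈ 1.54 μm; P ≈ 0.740 W

(a) λ_max = b/T = 2.898×10⁻³/1881 = 1.541×10⁻⁶ m = 1.54 μm.
Area A = 3.15×10⁻⁶ m².
(b) P = εσAT⁴ = 0.331×5.670×10⁻⁸×3.15×10⁻⁶×(1881)⁴ = 0.740 W.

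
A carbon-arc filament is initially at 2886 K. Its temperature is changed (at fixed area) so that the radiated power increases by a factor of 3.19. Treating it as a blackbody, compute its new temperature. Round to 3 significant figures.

T₂ ≈ 3.86×10³ K

P ∝ T⁴, so T₂/T₁ = (P₂/P₁)^(1/4) = (3.19)^(1/4) = 1.33643.
T₂ = 2886 × 1.33643 = 3.86×10³ K.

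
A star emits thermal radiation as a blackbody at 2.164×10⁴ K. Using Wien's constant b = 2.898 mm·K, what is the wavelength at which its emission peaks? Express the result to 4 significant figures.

Wien's displacement law: λ_max = b/T = (2.898×10⁻³ m·K)/(2.164×10⁴ K) = 1.3392×10⁻⁷ m.
That is 133.9 nm, in the ultraviolet range.

λ_max ≈ 133.9 nm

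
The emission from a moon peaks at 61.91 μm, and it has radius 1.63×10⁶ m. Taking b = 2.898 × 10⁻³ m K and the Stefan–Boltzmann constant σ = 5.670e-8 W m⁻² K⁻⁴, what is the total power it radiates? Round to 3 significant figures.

Wien's law: T = b/λ_max = 2.898×10⁻³/6.191×10⁻⁵ = 46.8099 K.
Surface area A = 4πR² = 4π(1.63×10⁶ m)² = 3.33876×10¹³ m².
Then P = σAT⁴ = 5.670×10⁻⁸×3.33876×10¹³×(46.8099)⁴ = 9.09×10¹² W.

P ≈ 9.09×10¹² W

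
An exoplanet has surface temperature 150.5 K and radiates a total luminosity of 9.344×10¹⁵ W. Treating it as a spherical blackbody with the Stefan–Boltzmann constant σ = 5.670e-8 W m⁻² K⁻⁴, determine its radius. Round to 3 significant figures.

R ≈ 5.06×10⁶ m

L = 4πR²σT⁴ ⇒ R = √(L/(4πσT⁴)).
σT⁴ = 29.0890 W/m², so R = √(9.344×10¹⁵/(4π×29.0890)) = 5.06×10⁶ m.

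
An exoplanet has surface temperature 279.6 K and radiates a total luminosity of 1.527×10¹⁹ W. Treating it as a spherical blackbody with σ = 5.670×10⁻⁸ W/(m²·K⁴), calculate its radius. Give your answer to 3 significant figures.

L = 4πR²σT⁴ ⇒ R = √(L/(4πσT⁴)).
σT⁴ = 346.523 W/m², so R = √(1.527×10¹⁹/(4π×346.523)) = 5.92×10⁷ m.

R ≈ 5.92×10⁷ m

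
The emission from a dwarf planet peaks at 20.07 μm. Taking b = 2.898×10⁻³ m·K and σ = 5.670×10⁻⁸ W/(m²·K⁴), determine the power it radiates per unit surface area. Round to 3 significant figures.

I ≈ 24.6 W/m²

Wien's law: T = b/λ_max = 2.898×10⁻³/2.007×10⁻⁵ = 144.395 K.
Then I = σT⁴ = 5.670×10⁻⁸×(144.395)⁴ = 24.6 W/m².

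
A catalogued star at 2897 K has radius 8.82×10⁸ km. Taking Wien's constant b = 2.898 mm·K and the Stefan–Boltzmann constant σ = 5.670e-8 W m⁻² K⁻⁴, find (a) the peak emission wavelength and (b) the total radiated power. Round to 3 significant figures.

(a) λ_max = b/T = 2.898×10⁻³/2897 = 1.000×10⁻⁶ m = 1.00×10³ nm.
Surface area A = 4πR² = 4π(8.82×10¹¹ m)² = 9.77568×10²⁴ m².
(b) P = σAT⁴ = 5.670×10⁻⁸×9.77568×10²⁴×(2897)⁴ = 3.90×10³¹ W.

λ_max ≈ 1.00×10³ nm; P ≈ 3.90×10³¹ W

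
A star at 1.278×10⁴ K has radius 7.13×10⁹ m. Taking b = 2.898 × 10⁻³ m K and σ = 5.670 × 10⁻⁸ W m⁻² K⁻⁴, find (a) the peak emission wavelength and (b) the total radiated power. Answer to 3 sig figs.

λ_max ≈ 227 nm; P ≈ 9.66×10²⁹ W

(a) λ_max = b/T = 2.898×10⁻³/1.278×10⁴ = 2.268×10⁻⁷ m = 227 nm.
Surface area A = 4πR² = 4π(7.13×10⁹ m)² = 6.38835×10²⁰ m².
(b) P = σAT⁴ = 5.670×10⁻⁸×6.38835×10²⁰×(1.278×10⁴)⁴ = 9.66×10²⁹ W.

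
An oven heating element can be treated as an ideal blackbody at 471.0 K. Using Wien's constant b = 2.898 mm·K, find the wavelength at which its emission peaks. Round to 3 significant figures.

λ_max ≈ 6.15 μm

Wien's displacement law: λ_max = b/T = (2.898×10⁻³ m·K)/(471.0 K) = 6.153×10⁻⁶ m.
That is 6.15 μm, in the infrared range.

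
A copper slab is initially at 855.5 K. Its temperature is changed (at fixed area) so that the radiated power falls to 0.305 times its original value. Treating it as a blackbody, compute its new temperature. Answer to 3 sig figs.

P ∝ T⁴, so T₂/T₁ = (P₂/P₁)^(1/4) = (0.305)^(1/4) = 0.743147.
T₂ = 855.5 × 0.743147 = 636 K.

T₂ ≈ 636 K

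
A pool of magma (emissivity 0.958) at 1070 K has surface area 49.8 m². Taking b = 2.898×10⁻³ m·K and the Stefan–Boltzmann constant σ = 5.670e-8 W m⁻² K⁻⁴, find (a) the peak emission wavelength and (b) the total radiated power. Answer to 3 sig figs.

(a) λ_max = b/T = 2.898×10⁻³/1070 = 2.708×10⁻⁶ m = 2.71 μm.
Area A = 49.8 m².
(b) P = εσAT⁴ = 0.958×5.670×10⁻⁸×49.8×(1070)⁴ = 3.55×10⁶ W.

λ_max ≈ 2.71 μm; P ≈ 3.55×10⁶ W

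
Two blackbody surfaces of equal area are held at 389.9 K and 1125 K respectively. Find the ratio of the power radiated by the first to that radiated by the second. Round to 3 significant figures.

With equal areas, P₁/P₂ = (T₁/T₂)⁴ = (389.9/1125)⁴ = 0.0144.

P₁/P₂ ≈ 0.0144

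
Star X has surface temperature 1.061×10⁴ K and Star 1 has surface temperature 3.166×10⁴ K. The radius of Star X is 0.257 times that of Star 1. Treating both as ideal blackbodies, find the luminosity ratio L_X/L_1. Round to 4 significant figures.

L_X/L_1 ≈ 8.331×10⁻⁴

L ∝ R²T⁴, so L_X/L_1 = (R_X/R_1)²(T_X/T_1)⁴ = (0.257)² × (1.061×10⁴/3.166×10⁴)⁴ = 0.066049 × 0.0126130 = 8.331×10⁻⁴.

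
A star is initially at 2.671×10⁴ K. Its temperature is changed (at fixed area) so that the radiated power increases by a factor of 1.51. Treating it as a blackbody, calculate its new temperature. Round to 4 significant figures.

P ∝ T⁴, so T₂/T₁ = (P₂/P₁)^(1/4) = (1.51)^(1/4) = 1.10852.
T₂ = 2.671×10⁴ × 1.10852 = 2.961×10⁴ K.

T₂ ≈ 2.961×10⁴ K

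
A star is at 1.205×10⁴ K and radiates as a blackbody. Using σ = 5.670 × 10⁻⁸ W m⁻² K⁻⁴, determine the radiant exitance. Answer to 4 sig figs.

I ≈ 1.195×10⁹ W/m²

Stefan–Boltzmann: I = σT⁴ = 5.670×10⁻⁸ × (1.205×10⁴)⁴ = 1.195×10⁹ W/m².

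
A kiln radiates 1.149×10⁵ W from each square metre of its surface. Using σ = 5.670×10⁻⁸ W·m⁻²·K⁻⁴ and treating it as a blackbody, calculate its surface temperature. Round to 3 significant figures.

I = σT⁴, so T = (I/σ)^(1/4) = (1.149×10⁵/(5.670×10⁻⁸))^(1/4) = 1.19×10³ K.

T ≈ 1.19×10³ K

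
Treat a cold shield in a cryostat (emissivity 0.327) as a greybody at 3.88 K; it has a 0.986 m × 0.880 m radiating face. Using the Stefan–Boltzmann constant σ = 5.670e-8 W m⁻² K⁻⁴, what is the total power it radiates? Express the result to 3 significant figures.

Area A = 0.986 × 0.880 = 0.86768 m².
P = εσAT⁴ = 0.327 × 5.670×10⁻⁸ × 0.86768 × (3.88)⁴ = 3.65×10⁻⁶ W.

P ≈ 3.65×10⁻⁶ W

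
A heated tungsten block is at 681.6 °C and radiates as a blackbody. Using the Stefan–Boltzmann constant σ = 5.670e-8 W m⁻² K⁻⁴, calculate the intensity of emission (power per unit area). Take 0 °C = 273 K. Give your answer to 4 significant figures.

T = 681.6 °C + 273 = 954.6 K.
Stefan–Boltzmann: I = σT⁴ = 5.670×10⁻⁸ × (954.6)⁴ = 4.708×10⁴ W/m².

I ≈ 4.708×10⁴ W/m²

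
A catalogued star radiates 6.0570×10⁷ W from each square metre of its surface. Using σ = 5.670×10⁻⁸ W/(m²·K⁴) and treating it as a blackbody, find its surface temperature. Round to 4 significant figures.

T ≈ 5717 K

I = σT⁴, so T = (I/σ)^(1/4) = (6.0570×10⁷/(5.670×10⁻⁸))^(1/4) = 5717 K.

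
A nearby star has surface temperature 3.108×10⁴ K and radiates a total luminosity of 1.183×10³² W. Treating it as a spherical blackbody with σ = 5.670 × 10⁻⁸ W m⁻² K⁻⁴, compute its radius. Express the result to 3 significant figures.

R ≈ 1.33×10¹⁰ m

L = 4πR²σT⁴ ⇒ R = √(L/(4πσT⁴)).
σT⁴ = 5.29063×10¹⁰ W/m², so R = √(1.183×10³²/(4π×5.29063×10¹⁰)) = 1.33×10¹⁰ m.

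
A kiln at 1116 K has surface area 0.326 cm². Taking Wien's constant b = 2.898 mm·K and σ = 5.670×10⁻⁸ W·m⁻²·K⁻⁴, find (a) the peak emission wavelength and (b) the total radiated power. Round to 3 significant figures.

λ_max ≈ 2.60×10³ nm; P ≈ 2.87 W

(a) λ_max = b/T = 2.898×10⁻³/1116 = 2.597×10⁻⁶ m = 2.60×10³ nm.
Area A = 0.326 cm² = 3.26×10⁻⁵ m².
(b) P = σAT⁴ = 5.670×10⁻⁸×3.26×10⁻⁵×(1116)⁴ = 2.87 W.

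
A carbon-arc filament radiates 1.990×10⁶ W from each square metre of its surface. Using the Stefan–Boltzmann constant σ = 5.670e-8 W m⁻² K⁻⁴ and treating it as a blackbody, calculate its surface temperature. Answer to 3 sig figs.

I = σT⁴, so T = (I/σ)^(1/4) = (1.990×10⁶/(5.670×10⁻⁸))^(1/4) = 2.43×10³ K.

T ≈ 2.43×10³ K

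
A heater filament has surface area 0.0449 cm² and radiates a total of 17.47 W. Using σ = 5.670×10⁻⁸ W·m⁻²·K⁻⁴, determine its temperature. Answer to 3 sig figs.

Area A = 0.0449 cm² = 4.49×10⁻⁶ m².
P = σAT⁴ ⇒ T = (P/(σA))^(1/4) = (17.47/(5.670×10⁻⁸×4.49×10⁻⁶))^(1/4) = 2.88×10³ K.

T ≈ 2.88×10³ K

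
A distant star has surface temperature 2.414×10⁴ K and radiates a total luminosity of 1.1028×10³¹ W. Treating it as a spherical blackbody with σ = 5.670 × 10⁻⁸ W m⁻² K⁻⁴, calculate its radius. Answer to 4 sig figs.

L = 4πR²σT⁴ ⇒ R = √(L/(4πσT⁴)).
σT⁴ = 1.92545×10¹⁰ W/m², so R = √(1.1028×10³¹/(4π×1.92545×10¹⁰)) = 6.751×10⁹ m.

R ≈ 6.751×10⁹ m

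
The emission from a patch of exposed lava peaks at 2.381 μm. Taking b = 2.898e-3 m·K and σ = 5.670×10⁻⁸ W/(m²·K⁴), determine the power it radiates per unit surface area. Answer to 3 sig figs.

Wien's law: T = b/λ_max = 2.898×10⁻³/2.381×10⁻⁶ = 1217.14 K.
Then I = σT⁴ = 5.670×10⁻⁸×(1217.14)⁴ = 1.24×10⁵ W/m².

I ≈ 1.24×10⁵ W/m²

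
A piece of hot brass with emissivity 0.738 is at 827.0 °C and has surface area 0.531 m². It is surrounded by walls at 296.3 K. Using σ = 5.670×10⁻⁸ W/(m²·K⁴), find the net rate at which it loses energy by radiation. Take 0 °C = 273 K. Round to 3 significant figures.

Net loss ≈ 3.24×10⁴ W

T = 827.0 °C + 273 = 1100.0 K.
Area A = 0.531 m².
Net radiated power P_net = εσA(T⁴ − T₀⁴) = 0.738×5.670×10⁻⁸×0.531×(1100.0⁴ − 296.3⁴).
T⁴ − T₀⁴ = 1.46410×10¹² − 7.70773×10⁹ = 1.45639×10¹² K⁴, so P_net = 3.24×10⁴ W.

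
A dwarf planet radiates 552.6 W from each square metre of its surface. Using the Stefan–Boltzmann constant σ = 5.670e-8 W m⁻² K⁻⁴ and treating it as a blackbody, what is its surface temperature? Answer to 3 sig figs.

T ≈ 314 K

I = σT⁴, so T = (I/σ)^(1/4) = (552.6/(5.670×10⁻⁸))^(1/4) = 314 K.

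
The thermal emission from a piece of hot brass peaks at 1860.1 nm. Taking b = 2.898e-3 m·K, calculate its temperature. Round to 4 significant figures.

T ≈ 1558 K

Wien's law gives T = b/λ_max = (2.898×10⁻³ m·K)/(1.8601×10⁻⁶ m) = 1558 K.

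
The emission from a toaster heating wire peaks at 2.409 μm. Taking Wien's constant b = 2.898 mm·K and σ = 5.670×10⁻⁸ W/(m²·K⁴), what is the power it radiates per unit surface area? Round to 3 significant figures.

Wien's law: T = b/λ_max = 2.898×10⁻³/2.409×10⁻⁶ = 1202.99 K.
Then I = σT⁴ = 5.670×10⁻⁸×(1202.99)⁴ = 1.19×10⁵ W/m².

I ≈ 1.19×10⁵ W/m²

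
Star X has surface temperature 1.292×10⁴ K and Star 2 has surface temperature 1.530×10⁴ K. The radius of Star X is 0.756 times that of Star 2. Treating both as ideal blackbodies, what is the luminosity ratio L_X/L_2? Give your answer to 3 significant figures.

L ∝ R²T⁴, so L_X/L_2 = (R_X/R_2)²(T_X/T_2)⁴ = (0.756)² × (1.292×10⁴/1.530×10⁴)⁴ = 0.571536 × 0.508492 = 0.291.

L_X/L_2 ≈ 0.291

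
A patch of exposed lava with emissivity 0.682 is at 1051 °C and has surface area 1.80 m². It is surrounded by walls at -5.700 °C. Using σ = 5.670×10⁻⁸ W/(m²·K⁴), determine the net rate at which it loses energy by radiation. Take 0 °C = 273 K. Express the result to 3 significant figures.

T = 1051 °C + 273 = 1324 K.
Surroundings: T = -5.700 °C + 273 = 267.300 K.
Area A = 1.80 m².
Net radiated power P_net = εσA(T⁴ − T₀⁴) = 0.682×5.670×10⁻⁸×1.80×(1324⁴ − 267.300⁴).
T⁴ − T₀⁴ = 3.07292×10¹² − 5.10500×10⁹ = 3.06782×10¹² K⁴, so P_net = 2.14×10⁵ W.

Net loss ≈ 2.14×10⁵ W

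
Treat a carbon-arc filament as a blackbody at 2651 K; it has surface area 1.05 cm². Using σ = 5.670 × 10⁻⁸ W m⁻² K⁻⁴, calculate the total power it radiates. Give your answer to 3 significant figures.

P ≈ 294 W

Area A = 1.05 cm² = 1.05×10⁻⁴ m².
P = σAT⁴ = 5.670×10⁻⁸ × 1.05×10⁻⁴ × (2651)⁴ = 294 W.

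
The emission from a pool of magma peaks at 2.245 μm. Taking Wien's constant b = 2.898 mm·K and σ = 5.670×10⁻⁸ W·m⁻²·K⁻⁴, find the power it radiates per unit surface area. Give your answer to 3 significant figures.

I ≈ 1.57×10⁵ W/m²

Wien's law: T = b/λ_max = 2.898×10⁻³/2.245×10⁻⁶ = 1290.87 K.
Then I = σT⁴ = 5.670×10⁻⁸×(1290.87)⁴ = 1.57×10⁵ W/m².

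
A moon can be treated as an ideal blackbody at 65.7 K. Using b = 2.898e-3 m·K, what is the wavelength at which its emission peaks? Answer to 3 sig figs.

λ_max ≈ 44.1 μm

Wien's displacement law: λ_max = b/T = (2.898×10⁻³ m·K)/(65.7 K) = 4.411×10⁻⁵ m.
That is 44.1 μm, in the infrared range.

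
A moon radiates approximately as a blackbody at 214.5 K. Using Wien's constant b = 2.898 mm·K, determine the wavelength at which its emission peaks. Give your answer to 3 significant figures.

Wien's displacement law: λ_max = b/T = (2.898×10⁻³ m·K)/(214.5 K) = 1.351×10⁻⁵ m.
That is 13.5 μm, in the infrared range.

λ_max ≈ 13.5 μm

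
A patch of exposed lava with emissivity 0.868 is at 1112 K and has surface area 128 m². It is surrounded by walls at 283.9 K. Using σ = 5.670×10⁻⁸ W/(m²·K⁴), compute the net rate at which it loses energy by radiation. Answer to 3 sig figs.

Net loss ≈ 9.59×10⁶ W

Area A = 128 m².
Net radiated power P_net = εσA(T⁴ − T₀⁴) = 0.868×5.670×10⁻⁸×128×(1112⁴ − 283.9⁴).
T⁴ − T₀⁴ = 1.52904×10¹² − 6.49623×10⁹ = 1.52254×10¹² K⁴, so P_net = 9.59×10⁶ W.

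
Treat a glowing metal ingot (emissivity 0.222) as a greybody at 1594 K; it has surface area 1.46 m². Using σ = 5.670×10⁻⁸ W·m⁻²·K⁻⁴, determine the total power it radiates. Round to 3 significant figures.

P ≈ 1.19×10⁵ W

Area A = 1.46 m².
P = εσAT⁴ = 0.222 × 5.670×10⁻⁸ × 1.46 × (1594)⁴ = 1.19×10⁵ W.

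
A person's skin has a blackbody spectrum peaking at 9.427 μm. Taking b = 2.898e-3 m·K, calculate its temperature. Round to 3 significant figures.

T ≈ 307 K

Wien's law gives T = b/λ_max = (2.898×10⁻³ m·K)/(9.427×10⁻⁶ m) = 307 K.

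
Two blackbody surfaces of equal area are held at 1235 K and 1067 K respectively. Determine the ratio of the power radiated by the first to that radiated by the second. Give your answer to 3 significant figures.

With equal areas, P₁/P₂ = (T₁/T₂)⁴ = (1235/1067)⁴ = 1.79.

P₁/P₂ ≈ 1.79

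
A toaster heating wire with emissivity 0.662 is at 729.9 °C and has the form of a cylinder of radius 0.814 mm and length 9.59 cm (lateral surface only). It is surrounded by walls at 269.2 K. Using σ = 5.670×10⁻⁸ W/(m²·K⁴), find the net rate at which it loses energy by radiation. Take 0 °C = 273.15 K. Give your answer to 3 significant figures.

T = 729.9 °C + 273.15 = 1003.05 K.
Lateral area A = 2πrL = 2π×8.14×10⁻⁴×0.0959 = 4.90482×10⁻⁴ m².
Net radiated power P_net = εσA(T⁴ − T₀⁴) = 0.662×5.670×10⁻⁸×4.90482×10⁻⁴×(1003.05⁴ − 269.2⁴).
T⁴ − T₀⁴ = 1.01226×10¹² − 5.25170×10⁹ = 1.00701×10¹² K⁴, so P_net = 18.5 W.

Net loss ≈ 18.5 W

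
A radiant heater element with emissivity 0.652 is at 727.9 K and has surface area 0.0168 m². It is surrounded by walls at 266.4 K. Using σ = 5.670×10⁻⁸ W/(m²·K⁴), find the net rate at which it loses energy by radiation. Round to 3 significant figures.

Area A = 0.0168 m².
Net radiated power P_net = εσA(T⁴ − T₀⁴) = 0.652×5.670×10⁻⁸×0.0168×(727.9⁴ − 266.4⁴).
T⁴ − T₀⁴ = 2.80729×10¹¹ − 5.03659×10⁹ = 2.75692×10¹¹ K⁴, so P_net = 171 W.

Net loss ≈ 171 W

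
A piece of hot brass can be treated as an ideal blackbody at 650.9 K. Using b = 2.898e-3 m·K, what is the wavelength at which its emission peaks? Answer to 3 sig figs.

Wien's displacement law: λ_max = b/T = (2.898×10⁻³ m·K)/(650.9 K) = 4.452×10⁻⁶ m.
That is 4.45 μm, in the infrared range.

λ_max ≈ 4.45 μm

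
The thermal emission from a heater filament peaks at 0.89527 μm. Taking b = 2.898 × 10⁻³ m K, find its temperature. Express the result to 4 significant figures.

T ≈ 3237 K

Wien's law gives T = b/λ_max = (2.898×10⁻³ m·K)/(8.9527×10⁻⁷ m) = 3237 K.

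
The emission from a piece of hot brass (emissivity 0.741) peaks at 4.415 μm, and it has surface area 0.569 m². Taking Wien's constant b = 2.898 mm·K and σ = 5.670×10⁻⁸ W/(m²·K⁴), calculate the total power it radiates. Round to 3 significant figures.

P ≈ 4.44×10³ W

Wien's law: T = b/λ_max = 2.898×10⁻³/4.415×10⁻⁶ = 656.399 K.
Area A = 0.569 m².
Then P = εσAT⁴ = 0.741×5.670×10⁻⁸×0.569×(656.399)⁴ = 4.44×10³ W.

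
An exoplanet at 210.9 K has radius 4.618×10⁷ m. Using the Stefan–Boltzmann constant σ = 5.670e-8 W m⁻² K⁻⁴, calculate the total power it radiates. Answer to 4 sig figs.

Surface area A = 4πR² = 4π(4.618×10⁷ m)² = 2.67989×10¹⁶ m².
P = σAT⁴ = 5.670×10⁻⁸ × 2.67989×10¹⁶ × (210.9)⁴ = 3.006×10¹⁸ W.

P ≈ 3.006×10¹⁸ W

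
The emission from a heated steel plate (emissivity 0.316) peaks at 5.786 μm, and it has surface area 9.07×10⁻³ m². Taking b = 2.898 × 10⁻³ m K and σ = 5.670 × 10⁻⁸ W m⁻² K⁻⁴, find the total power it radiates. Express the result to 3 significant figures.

Wien's law: T = b/λ_max = 2.898×10⁻³/5.786×10⁻⁶ = 500.864 K.
Area A = 9.07×10⁻³ m².
Then P = εσAT⁴ = 0.316×5.670×10⁻⁸×9.07×10⁻³×(500.864)⁴ = 10.2 W.

P ≈ 10.2 W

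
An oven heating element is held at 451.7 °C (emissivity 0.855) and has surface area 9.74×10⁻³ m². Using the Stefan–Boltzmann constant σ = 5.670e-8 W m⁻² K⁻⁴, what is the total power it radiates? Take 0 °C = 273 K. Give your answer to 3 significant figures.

P ≈ 130 W

T = 451.7 °C + 273 = 724.7 K.
Area A = 9.74×10⁻³ m².
P = εσAT⁴ = 0.855 × 5.670×10⁻⁸ × 9.74×10⁻³ × (724.7)⁴ = 130 W.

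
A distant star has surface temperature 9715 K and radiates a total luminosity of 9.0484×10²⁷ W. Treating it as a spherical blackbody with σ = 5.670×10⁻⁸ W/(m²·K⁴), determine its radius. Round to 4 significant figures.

R ≈ 1.194×10⁹ m

L = 4πR²σT⁴ ⇒ R = √(L/(4πσT⁴)).
σT⁴ = 5.05073×10⁸ W/m², so R = √(9.0484×10²⁷/(4π×5.05073×10⁸)) = 1.194×10⁹ m.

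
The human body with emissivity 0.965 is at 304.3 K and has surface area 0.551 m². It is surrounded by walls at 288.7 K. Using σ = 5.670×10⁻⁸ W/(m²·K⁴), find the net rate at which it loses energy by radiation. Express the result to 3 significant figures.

Area A = 0.551 m².
Net radiated power P_net = εσA(T⁴ − T₀⁴) = 0.965×5.670×10⁻⁸×0.551×(304.3⁴ − 288.7⁴).
T⁴ − T₀⁴ = 8.57448×10⁹ − 6.94684×10⁹ = 1.62764×10⁹ K⁴, so P_net = 49.1 W.

Net loss ≈ 49.1 W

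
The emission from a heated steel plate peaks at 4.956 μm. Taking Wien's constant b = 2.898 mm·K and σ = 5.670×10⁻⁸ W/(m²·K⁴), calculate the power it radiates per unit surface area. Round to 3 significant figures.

Wien's law: T = b/λ_max = 2.898×10⁻³/4.956×10⁻⁶ = 584.746 K.
Then I = σT⁴ = 5.670×10⁻⁸×(584.746)⁴ = 6.63×10³ W/m².

I ≈ 6.63×10³ W/m²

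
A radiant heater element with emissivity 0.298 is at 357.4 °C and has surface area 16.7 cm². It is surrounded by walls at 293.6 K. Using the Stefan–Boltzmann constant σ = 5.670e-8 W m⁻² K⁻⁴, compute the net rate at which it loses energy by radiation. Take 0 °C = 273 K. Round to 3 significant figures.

T = 357.4 °C + 273 = 630.4 K.
Area A = 16.7 cm² = 1.67×10⁻³ m².
Net radiated power P_net = εσA(T⁴ − T₀⁴) = 0.298×5.670×10⁻⁸×1.67×10⁻³×(630.4⁴ − 293.6⁴).
T⁴ − T₀⁴ = 1.57930×10¹¹ − 7.43061×10⁹ = 1.50499×10¹¹ K⁴, so P_net = 4.25 W.

Net loss ≈ 4.25 W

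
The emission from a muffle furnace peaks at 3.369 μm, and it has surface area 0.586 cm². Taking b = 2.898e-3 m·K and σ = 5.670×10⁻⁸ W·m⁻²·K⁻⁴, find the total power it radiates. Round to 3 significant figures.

P ≈ 1.82 W

Wien's law: T = b/λ_max = 2.898×10⁻³/3.369×10⁻⁶ = 860.196 K.
Area A = 0.586 cm² = 5.86×10⁻⁵ m².
Then P = σAT⁴ = 5.670×10⁻⁸×5.86×10⁻⁵×(860.196)⁴ = 1.82 W.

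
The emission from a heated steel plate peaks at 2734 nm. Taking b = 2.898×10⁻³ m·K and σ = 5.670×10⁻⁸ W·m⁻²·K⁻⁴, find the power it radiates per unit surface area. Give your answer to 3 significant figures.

Wien's law: T = b/λ_max = 2.898×10⁻³/2.734×10⁻⁶ = 1059.99 K.
Then I = σT⁴ = 5.670×10⁻⁸×(1059.99)⁴ = 7.16×10⁴ W/m².

I ≈ 7.16×10⁴ W/m²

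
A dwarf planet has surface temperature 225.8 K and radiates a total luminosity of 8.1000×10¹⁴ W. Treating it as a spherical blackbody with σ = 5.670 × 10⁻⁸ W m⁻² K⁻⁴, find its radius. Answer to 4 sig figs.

R ≈ 6.613×10⁵ m

L = 4πR²σT⁴ ⇒ R = √(L/(4πσT⁴)).
σT⁴ = 147.394 W/m², so R = √(8.1000×10¹⁴/(4π×147.394)) = 6.613×10⁵ m.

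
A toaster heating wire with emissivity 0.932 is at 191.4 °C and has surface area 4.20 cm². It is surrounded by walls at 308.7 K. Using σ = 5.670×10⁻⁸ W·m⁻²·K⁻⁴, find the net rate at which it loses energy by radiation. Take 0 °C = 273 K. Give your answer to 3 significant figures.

T = 191.4 °C + 273 = 464.4 K.
Area A = 4.20 cm² = 4.20×10⁻⁴ m².
Net radiated power P_net = εσA(T⁴ − T₀⁴) = 0.932×5.670×10⁻⁸×4.20×10⁻⁴×(464.4⁴ − 308.7⁴).
T⁴ − T₀⁴ = 4.65124×10¹⁰ − 9.08127×10⁹ = 3.74311×10¹⁰ K⁴, so P_net = 0.831 W.

Net loss ≈ 0.831 W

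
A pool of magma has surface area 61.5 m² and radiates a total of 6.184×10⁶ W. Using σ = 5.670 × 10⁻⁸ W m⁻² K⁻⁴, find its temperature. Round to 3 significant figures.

Area A = 61.5 m².
P = σAT⁴ ⇒ T = (P/(σA))^(1/4) = (6.184×10⁶/(5.670×10⁻⁸×61.5))^(1/4) = 1.15×10³ K.

T ≈ 1.15×10³ K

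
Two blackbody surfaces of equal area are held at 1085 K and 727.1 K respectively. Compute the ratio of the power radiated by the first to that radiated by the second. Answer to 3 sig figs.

P₁/P₂ ≈ 4.96

With equal areas, P₁/P₂ = (T₁/T₂)⁴ = (1085/727.1)⁴ = 4.96.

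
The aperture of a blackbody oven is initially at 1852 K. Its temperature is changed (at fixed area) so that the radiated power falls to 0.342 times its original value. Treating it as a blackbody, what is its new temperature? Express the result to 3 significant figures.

T₂ ≈ 1.42×10³ K

P ∝ T⁴, so T₂/T₁ = (P₂/P₁)^(1/4) = (0.342)^(1/4) = 0.764727.
T₂ = 1852 × 0.764727 = 1.42×10³ K.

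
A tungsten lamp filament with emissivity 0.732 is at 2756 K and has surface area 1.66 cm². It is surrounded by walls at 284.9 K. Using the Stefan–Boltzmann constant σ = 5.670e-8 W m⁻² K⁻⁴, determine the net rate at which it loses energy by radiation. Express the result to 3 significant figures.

Net loss ≈ 397 W

Area A = 1.66 cm² = 1.66×10⁻⁴ m².
Net radiated power P_net = εσA(T⁴ − T₀⁴) = 0.732×5.670×10⁻⁸×1.66×10⁻⁴×(2756⁴ − 284.9⁴).
T⁴ − T₀⁴ = 5.76922×10¹³ − 6.58825×10⁹ = 5.76856×10¹³ K⁴, so P_net = 397 W.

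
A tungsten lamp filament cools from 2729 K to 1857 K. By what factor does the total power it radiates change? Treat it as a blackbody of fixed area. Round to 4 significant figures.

P ∝ T⁴, so P₂/P₁ = (T₂/T₁)⁴ = (1857/2729)⁴ = (0.680469)⁴ = 0.2144.

P₂/P₁ ≈ 0.2144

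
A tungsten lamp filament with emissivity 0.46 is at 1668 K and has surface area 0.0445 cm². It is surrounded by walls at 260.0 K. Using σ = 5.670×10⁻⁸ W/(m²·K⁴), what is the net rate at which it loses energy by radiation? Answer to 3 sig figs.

Area A = 0.0445 cm² = 4.45×10⁻⁶ m².
Net radiated power P_net = εσA(T⁴ − T₀⁴) = 0.46×5.670×10⁻⁸×4.45×10⁻⁶×(1668⁴ − 260.0⁴).
T⁴ − T₀⁴ = 7.74077×10¹² − 4.56976×10⁹ = 7.73620×10¹² K⁴, so P_net = 0.898 W.

Net loss ≈ 0.898 W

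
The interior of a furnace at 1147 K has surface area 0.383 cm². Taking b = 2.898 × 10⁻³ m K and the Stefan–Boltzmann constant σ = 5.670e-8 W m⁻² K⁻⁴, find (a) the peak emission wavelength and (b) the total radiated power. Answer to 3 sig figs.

(a) λ_max = b/T = 2.898×10⁻³/1147 = 2.527×10⁻⁶ m = 2.53×10³ nm.
Area A = 0.383 cm² = 3.83×10⁻⁵ m².
(b) P = σAT⁴ = 5.670×10⁻⁸×3.83×10⁻⁵×(1147)⁴ = 3.76 W.

λ_max ≈ 2.53×10³ nm; P ≈ 3.76 W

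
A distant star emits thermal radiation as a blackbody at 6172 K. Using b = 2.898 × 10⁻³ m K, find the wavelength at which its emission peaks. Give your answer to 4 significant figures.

Wien's displacement law: λ_max = b/T = (2.898×10⁻³ m·K)/(6172 K) = 4.6954×10⁻⁷ m.
That is 469.5 nm, in the visible range.

λ_max ≈ 469.5 nm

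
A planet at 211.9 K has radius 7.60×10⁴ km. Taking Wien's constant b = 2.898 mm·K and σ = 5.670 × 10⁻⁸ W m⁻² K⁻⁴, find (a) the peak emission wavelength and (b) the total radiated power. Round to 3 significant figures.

(a) λ_max = b/T = 2.898×10⁻³/211.9 = 1.368×10⁻⁵ m = 13.7 μm.
Surface area A = 4πR² = 4π(7.60×10⁷ m)² = 7.25834×10¹⁶ m².
(b) P = σAT⁴ = 5.670×10⁻⁸×7.25834×10¹⁶×(211.9)⁴ = 8.30×10¹⁸ W.

λ_max ≈ 13.7 μm; P ≈ 8.30×10¹⁸ W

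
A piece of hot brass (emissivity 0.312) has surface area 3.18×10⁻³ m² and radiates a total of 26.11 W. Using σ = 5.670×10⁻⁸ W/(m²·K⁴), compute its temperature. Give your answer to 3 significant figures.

T ≈ 825 K

Area A = 3.18×10⁻³ m².
P = εσAT⁴ ⇒ T = (P/(εσA))^(1/4) = (26.11/(0.312×5.670×10⁻⁸×3.18×10⁻³))^(1/4) = 825 K.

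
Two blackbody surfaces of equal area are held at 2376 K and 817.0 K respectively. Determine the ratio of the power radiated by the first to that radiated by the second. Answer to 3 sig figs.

With equal areas, P₁/P₂ = (T₁/T₂)⁴ = (2376/817.0)⁴ = 71.5.

P₁/P₂ ≈ 71.5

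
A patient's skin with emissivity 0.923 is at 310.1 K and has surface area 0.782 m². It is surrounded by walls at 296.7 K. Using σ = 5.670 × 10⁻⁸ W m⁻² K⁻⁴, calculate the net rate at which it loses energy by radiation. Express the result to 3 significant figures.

Area A = 0.782 m².
Net radiated power P_net = εσA(T⁴ − T₀⁴) = 0.923×5.670×10⁻⁸×0.782×(310.1⁴ − 296.7⁴).
T⁴ − T₀⁴ = 9.24713×10⁹ − 7.74944×10⁹ = 1.49769×10⁹ K⁴, so P_net = 61.3 W.

Net loss ≈ 61.3 W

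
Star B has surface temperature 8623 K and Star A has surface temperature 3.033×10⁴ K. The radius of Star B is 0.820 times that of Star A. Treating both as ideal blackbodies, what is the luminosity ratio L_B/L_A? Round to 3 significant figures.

L_B/L_A ≈ 4.39×10⁻³

L ∝ R²T⁴, so L_B/L_A = (R_B/R_A)²(T_B/T_A)⁴ = (0.820)² × (8623/3.033×10⁴)⁴ = 0.6724 × 6.53347×10⁻³ = 4.39×10⁻³.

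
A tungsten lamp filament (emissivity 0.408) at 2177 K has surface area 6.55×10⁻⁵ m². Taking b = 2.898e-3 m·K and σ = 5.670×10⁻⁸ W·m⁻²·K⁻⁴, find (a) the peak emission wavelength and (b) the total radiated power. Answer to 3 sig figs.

(a) λ_max = b/T = 2.898×10⁻³/2177 = 1.331×10⁻⁶ m = 1.33 μm.
Area A = 6.55×10⁻⁵ m².
(b) P = εσAT⁴ = 0.408×5.670×10⁻⁸×6.55×10⁻⁵×(2177)⁴ = 34.0 W.

λ_max ≈ 1.33 μm; P ≈ 34.0 W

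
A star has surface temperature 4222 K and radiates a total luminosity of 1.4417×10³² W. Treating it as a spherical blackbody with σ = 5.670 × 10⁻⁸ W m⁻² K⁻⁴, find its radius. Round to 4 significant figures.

L = 4πR²σT⁴ ⇒ R = √(L/(4πσT⁴)).
σT⁴ = 1.80159×10⁷ W/m², so R = √(1.4417×10³²/(4π×1.80159×10⁷)) = 7.980×10¹¹ m.

R ≈ 7.980×10¹¹ m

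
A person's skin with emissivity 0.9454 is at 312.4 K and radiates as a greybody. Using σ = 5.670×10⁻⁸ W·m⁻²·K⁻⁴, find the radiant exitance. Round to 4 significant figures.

Stefan–Boltzmann: I = εσT⁴ = 0.9454 × 5.670×10⁻⁸ × (312.4)⁴ = 510.6 W/m².

I ≈ 510.6 W/m²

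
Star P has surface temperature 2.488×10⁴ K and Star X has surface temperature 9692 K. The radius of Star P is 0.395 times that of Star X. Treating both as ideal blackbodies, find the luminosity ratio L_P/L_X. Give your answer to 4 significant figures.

L_P/L_X ≈ 6.776

L ∝ R²T⁴, so L_P/L_X = (R_P/R_X)²(T_P/T_X)⁴ = (0.395)² × (2.488×10⁴/9692)⁴ = 0.156025 × 43.4258 = 6.776.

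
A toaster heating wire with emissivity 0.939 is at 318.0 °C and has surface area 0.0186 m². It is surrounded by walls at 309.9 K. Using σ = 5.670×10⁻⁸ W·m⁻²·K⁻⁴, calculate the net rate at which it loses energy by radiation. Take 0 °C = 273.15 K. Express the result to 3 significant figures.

Net loss ≈ 112 W

T = 318.0 °C + 273.15 = 591.15 K.
Area A = 0.0186 m².
Net radiated power P_net = εσA(T⁴ − T₀⁴) = 0.939×5.670×10⁻⁸×0.0186×(591.15⁴ − 309.9⁴).
T⁴ − T₀⁴ = 1.22121×10¹¹ − 9.22330×10⁹ = 1.12898×10¹¹ K⁴, so P_net = 112 W.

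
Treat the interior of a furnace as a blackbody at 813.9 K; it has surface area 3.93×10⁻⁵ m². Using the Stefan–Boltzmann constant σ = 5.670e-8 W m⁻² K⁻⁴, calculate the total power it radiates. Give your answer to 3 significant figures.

P ≈ 0.978 W

Area A = 3.93×10⁻⁵ m².
P = σAT⁴ = 5.670×10⁻⁸ × 3.93×10⁻⁵ × (813.9)⁴ = 0.978 W.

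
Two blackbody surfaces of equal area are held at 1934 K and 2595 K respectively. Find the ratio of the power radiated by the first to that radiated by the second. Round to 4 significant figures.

With equal areas, P₁/P₂ = (T₁/T₂)⁴ = (1934/2595)⁴ = 0.3085.

P₁/P₂ ≈ 0.3085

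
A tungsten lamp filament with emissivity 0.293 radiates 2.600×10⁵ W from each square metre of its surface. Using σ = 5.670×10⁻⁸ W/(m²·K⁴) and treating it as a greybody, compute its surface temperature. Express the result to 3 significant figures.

T ≈ 1.99×10³ K

I = εσT⁴, so T = (I/εσ)^(1/4) = (2.600×10⁵/(0.293×5.670×10⁻⁸))^(1/4) = 1.99×10³ K.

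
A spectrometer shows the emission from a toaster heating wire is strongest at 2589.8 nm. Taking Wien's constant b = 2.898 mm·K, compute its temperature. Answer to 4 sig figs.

Wien's law gives T = b/λ_max = (2.898×10⁻³ m·K)/(2.5898×10⁻⁶ m) = 1119 K.

T ≈ 1119 K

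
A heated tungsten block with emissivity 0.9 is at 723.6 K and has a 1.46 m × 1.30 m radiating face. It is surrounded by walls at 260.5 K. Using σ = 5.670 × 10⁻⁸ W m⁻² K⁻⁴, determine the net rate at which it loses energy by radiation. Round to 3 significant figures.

Net loss ≈ 2.61×10⁴ W

Area A = 1.46 × 1.30 = 1.898 m².
Net radiated power P_net = εσA(T⁴ − T₀⁴) = 0.9×5.670×10⁻⁸×1.898×(723.6⁴ − 260.5⁴).
T⁴ − T₀⁴ = 2.74154×10¹¹ − 4.60501×10⁹ = 2.69549×10¹¹ K⁴, so P_net = 2.61×10⁴ W.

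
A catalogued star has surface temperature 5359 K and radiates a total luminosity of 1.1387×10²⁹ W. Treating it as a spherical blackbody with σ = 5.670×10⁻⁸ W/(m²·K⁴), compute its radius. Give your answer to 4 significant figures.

L = 4πR²σT⁴ ⇒ R = √(L/(4πσT⁴)).
σT⁴ = 4.67647×10⁷ W/m², so R = √(1.1387×10²⁹/(4π×4.67647×10⁷)) = 1.392×10¹⁰ m.

R ≈ 1.392×10¹⁰ m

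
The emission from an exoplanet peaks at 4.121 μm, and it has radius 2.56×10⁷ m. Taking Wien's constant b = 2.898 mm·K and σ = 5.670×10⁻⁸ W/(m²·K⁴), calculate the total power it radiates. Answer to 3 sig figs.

Wien's law: T = b/λ_max = 2.898×10⁻³/4.121×10⁻⁶ = 703.227 K.
Surface area A = 4πR² = 4π(2.56×10⁷ m)² = 8.23550×10¹⁵ m².
Then P = σAT⁴ = 5.670×10⁻⁸×8.23550×10¹⁵×(703.227)⁴ = 1.14×10²⁰ W.

P ≈ 1.14×10²⁰ W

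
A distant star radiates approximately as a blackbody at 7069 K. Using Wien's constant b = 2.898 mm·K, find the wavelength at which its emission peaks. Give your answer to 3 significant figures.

λ_max ≈ 0.410 μm

Wien's displacement law: λ_max = b/T = (2.898×10⁻³ m·K)/(7069 K) = 4.100×10⁻⁷ m.
That is 0.410 μm, in the visible range.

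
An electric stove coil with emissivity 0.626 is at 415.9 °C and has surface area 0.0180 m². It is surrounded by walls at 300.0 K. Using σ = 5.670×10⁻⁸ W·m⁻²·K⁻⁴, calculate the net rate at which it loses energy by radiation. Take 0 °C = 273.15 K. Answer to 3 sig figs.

T = 415.9 °C + 273.15 = 689.05 K.
Area A = 0.0180 m².
Net radiated power P_net = εσA(T⁴ − T₀⁴) = 0.626×5.670×10⁻⁸×0.0180×(689.05⁴ − 300.0⁴).
T⁴ − T₀⁴ = 2.25425×10¹¹ − 8.10000×10⁹ = 2.17325×10¹¹ K⁴, so P_net = 139 W.

Net loss ≈ 139 W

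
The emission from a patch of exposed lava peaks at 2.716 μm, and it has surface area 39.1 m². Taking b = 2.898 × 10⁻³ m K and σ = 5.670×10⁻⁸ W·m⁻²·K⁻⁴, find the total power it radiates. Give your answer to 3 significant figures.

Wien's law: T = b/λ_max = 2.898×10⁻³/2.716×10⁻⁶ = 1067.01 K.
Area A = 39.1 m².
Then P = σAT⁴ = 5.670×10⁻⁸×39.1×(1067.01)⁴ = 2.87×10⁶ W.

P ≈ 2.87×10⁶ W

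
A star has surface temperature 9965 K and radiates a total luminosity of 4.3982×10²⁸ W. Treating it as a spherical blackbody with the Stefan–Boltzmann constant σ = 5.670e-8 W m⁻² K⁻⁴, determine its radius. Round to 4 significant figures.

R ≈ 2.502×10⁹ m

L = 4πR²σT⁴ ⇒ R = √(L/(4πσT⁴)).
σT⁴ = 5.59104×10⁸ W/m², so R = √(4.3982×10²⁸/(4π×5.59104×10⁸)) = 2.502×10⁹ m.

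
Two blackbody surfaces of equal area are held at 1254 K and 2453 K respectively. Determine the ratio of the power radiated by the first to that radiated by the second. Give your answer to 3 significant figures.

P₁/P₂ ≈ 0.0683

With equal areas, P₁/P₂ = (T₁/T₂)⁴ = (1254/2453)⁴ = 0.0683.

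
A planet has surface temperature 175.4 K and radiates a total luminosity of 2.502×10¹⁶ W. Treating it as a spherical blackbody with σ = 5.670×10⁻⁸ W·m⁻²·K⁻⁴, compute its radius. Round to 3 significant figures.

R ≈ 6.09×10⁶ m

L = 4πR²σT⁴ ⇒ R = √(L/(4πσT⁴)).
σT⁴ = 53.6663 W/m², so R = √(2.502×10¹⁶/(4π×53.6663)) = 6.09×10⁶ m.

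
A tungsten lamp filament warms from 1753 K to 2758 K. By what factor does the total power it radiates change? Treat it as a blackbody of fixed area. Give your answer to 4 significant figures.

P₂/P₁ ≈ 6.127

P ∝ T⁴, so P₂/P₁ = (T₂/T₁)⁴ = (2758/1753)⁴ = (1.57330)⁴ = 6.127.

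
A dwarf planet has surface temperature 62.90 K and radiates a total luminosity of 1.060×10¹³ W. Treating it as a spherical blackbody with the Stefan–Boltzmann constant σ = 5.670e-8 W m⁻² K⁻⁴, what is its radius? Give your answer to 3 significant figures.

L = 4πR²σT⁴ ⇒ R = √(L/(4πσT⁴)).
σT⁴ = 0.887535 W/m², so R = √(1.060×10¹³/(4π×0.887535)) = 9.75×10⁵ m.

R ≈ 9.75×10⁵ m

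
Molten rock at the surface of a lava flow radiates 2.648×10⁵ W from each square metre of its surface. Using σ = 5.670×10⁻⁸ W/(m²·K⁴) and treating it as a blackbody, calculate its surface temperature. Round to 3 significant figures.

I = σT⁴, so T = (I/σ)^(1/4) = (2.648×10⁵/(5.670×10⁻⁸))^(1/4) = 1.47×10³ K.

T ≈ 1.47×10³ K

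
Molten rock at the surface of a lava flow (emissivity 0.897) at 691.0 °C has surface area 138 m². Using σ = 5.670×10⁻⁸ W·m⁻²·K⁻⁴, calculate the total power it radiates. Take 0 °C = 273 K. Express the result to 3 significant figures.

T = 691.0 °C + 273 = 964.0 K.
Area A = 138 m².
P = εσAT⁴ = 0.897 × 5.670×10⁻⁸ × 138 × (964.0)⁴ = 6.06×10⁶ W.

P ≈ 6.06×10⁶ W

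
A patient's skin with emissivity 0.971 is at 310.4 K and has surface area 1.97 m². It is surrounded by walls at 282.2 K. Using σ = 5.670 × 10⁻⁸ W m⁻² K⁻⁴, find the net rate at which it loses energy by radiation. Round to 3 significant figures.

Net loss ≈ 319 W

Area A = 1.97 m².
Net radiated power P_net = εσA(T⁴ − T₀⁴) = 0.971×5.670×10⁻⁸×1.97×(310.4⁴ − 282.2⁴).
T⁴ − T₀⁴ = 9.28297×10⁹ − 6.34203×10⁹ = 2.94094×10⁹ K⁴, so P_net = 319 W.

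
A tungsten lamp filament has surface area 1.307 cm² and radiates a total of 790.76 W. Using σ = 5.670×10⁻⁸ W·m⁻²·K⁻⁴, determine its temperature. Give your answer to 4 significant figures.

T ≈ 3214 K

Area A = 1.307 cm² = 1.307×10⁻⁴ m².
P = σAT⁴ ⇒ T = (P/(σA))^(1/4) = (790.76/(5.670×10⁻⁸×1.307×10⁻⁴))^(1/4) = 3214 K.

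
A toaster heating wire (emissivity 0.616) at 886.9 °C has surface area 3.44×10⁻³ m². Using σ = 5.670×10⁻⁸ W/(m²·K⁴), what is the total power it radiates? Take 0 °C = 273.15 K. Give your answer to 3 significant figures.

T = 886.9 °C + 273.15 = 1160.05 K.
Area A = 3.44×10⁻³ m².
P = εσAT⁴ = 0.616 × 5.670×10⁻⁸ × 3.44×10⁻³ × (1160.05)⁴ = 218 W.

P ≈ 218 W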